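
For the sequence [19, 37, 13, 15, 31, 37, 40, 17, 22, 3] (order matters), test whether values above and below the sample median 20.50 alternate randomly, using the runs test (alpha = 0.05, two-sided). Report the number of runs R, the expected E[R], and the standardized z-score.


Step 1: Compute median = 20.50; label A = above, B = below.
Labels in order: BABBAAABAB  (n_A = 5, n_B = 5)
Step 2: Count runs R = 7.
Step 3: Under H0 (random ordering), E[R] = 2*n_A*n_B/(n_A+n_B) + 1 = 2*5*5/10 + 1 = 6.0000.
        Var[R] = 2*n_A*n_B*(2*n_A*n_B - n_A - n_B) / ((n_A+n_B)^2 * (n_A+n_B-1)) = 2000/900 = 2.2222.
        SD[R] = 1.4907.
Step 4: Continuity-corrected z = (R - 0.5 - E[R]) / SD[R] = (7 - 0.5 - 6.0000) / 1.4907 = 0.3354.
Step 5: Two-sided p-value via normal approximation = 2*(1 - Phi(|z|)) = 0.737316.
Step 6: alpha = 0.05. fail to reject H0.

R = 7, z = 0.3354, p = 0.737316, fail to reject H0.


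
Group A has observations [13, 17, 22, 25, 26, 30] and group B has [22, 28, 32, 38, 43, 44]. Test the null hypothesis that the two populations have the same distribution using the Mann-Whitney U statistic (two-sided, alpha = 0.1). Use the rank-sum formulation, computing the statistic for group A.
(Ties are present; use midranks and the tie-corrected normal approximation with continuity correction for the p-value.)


Step 1: Combine and sort all 12 observations; assign midranks.
sorted (value, group): (13,X), (17,X), (22,X), (22,Y), (25,X), (26,X), (28,Y), (30,X), (32,Y), (38,Y), (43,Y), (44,Y)
ranks: 13->1, 17->2, 22->3.5, 22->3.5, 25->5, 26->6, 28->7, 30->8, 32->9, 38->10, 43->11, 44->12
Step 2: Rank sum for X: R1 = 1 + 2 + 3.5 + 5 + 6 + 8 = 25.5.
Step 3: U_X = R1 - n1(n1+1)/2 = 25.5 - 6*7/2 = 25.5 - 21 = 4.5.
       U_Y = n1*n2 - U_X = 36 - 4.5 = 31.5.
Step 4: Ties are present, so use the tie-corrected normal approximation (with continuity correction) for the p-value.
Step 5: p-value = 0.037041; compare to alpha = 0.1. reject H0.

U_X = 4.5, p = 0.037041, reject H0 at alpha = 0.1.


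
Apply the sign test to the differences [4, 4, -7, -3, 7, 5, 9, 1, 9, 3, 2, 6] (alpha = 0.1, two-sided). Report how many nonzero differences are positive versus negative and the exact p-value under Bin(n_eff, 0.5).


Step 1: Discard zero differences. Original n = 12; n_eff = number of nonzero differences = 12.
Nonzero differences (with sign): +4, +4, -7, -3, +7, +5, +9, +1, +9, +3, +2, +6
Step 2: Count signs: positive = 10, negative = 2.
Step 3: Under H0: P(positive) = 0.5, so the number of positives S ~ Bin(12, 0.5).
Step 4: Two-sided exact p-value = sum of Bin(12,0.5) probabilities at or below the observed probability = 0.038574.
Step 5: alpha = 0.1. reject H0.

n_eff = 12, pos = 10, neg = 2, p = 0.038574, reject H0.


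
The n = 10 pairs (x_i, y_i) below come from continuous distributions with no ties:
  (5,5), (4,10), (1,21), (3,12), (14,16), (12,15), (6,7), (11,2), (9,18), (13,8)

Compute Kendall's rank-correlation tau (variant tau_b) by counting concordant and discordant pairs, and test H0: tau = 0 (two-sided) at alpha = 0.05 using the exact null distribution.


Step 1: Enumerate the 45 unordered pairs (i,j) with i<j and classify each by sign(x_j-x_i) * sign(y_j-y_i).
  (1,2):dx=-1,dy=+5->D; (1,3):dx=-4,dy=+16->D; (1,4):dx=-2,dy=+7->D; (1,5):dx=+9,dy=+11->C
  (1,6):dx=+7,dy=+10->C; (1,7):dx=+1,dy=+2->C; (1,8):dx=+6,dy=-3->D; (1,9):dx=+4,dy=+13->C
  (1,10):dx=+8,dy=+3->C; (2,3):dx=-3,dy=+11->D; (2,4):dx=-1,dy=+2->D; (2,5):dx=+10,dy=+6->C
  (2,6):dx=+8,dy=+5->C; (2,7):dx=+2,dy=-3->D; (2,8):dx=+7,dy=-8->D; (2,9):dx=+5,dy=+8->C
  (2,10):dx=+9,dy=-2->D; (3,4):dx=+2,dy=-9->D; (3,5):dx=+13,dy=-5->D; (3,6):dx=+11,dy=-6->D
  (3,7):dx=+5,dy=-14->D; (3,8):dx=+10,dy=-19->D; (3,9):dx=+8,dy=-3->D; (3,10):dx=+12,dy=-13->D
  (4,5):dx=+11,dy=+4->C; (4,6):dx=+9,dy=+3->C; (4,7):dx=+3,dy=-5->D; (4,8):dx=+8,dy=-10->D
  (4,9):dx=+6,dy=+6->C; (4,10):dx=+10,dy=-4->D; (5,6):dx=-2,dy=-1->C; (5,7):dx=-8,dy=-9->C
  (5,8):dx=-3,dy=-14->C; (5,9):dx=-5,dy=+2->D; (5,10):dx=-1,dy=-8->C; (6,7):dx=-6,dy=-8->C
  (6,8):dx=-1,dy=-13->C; (6,9):dx=-3,dy=+3->D; (6,10):dx=+1,dy=-7->D; (7,8):dx=+5,dy=-5->D
  (7,9):dx=+3,dy=+11->C; (7,10):dx=+7,dy=+1->C; (8,9):dx=-2,dy=+16->D; (8,10):dx=+2,dy=+6->C
  (9,10):dx=+4,dy=-10->D
Step 2: C = 20, D = 25, total pairs = 45.
Step 3: tau = (C - D)/(n(n-1)/2) = (20 - 25)/45 = -0.111111.
Step 4: Exact two-sided p-value (enumerate n! = 3628800 permutations of y under H0): p = 0.727490.
Step 5: alpha = 0.05. fail to reject H0.

tau_b = -0.1111 (C=20, D=25), p = 0.727490, fail to reject H0.


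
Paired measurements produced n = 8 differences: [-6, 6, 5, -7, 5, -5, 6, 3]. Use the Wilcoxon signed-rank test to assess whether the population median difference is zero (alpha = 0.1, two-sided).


Step 1: Drop any zero differences (none here) and take |d_i|.
|d| = [6, 6, 5, 7, 5, 5, 6, 3]
Step 2: Midrank |d_i| (ties get averaged ranks).
ranks: |6|->6, |6|->6, |5|->3, |7|->8, |5|->3, |5|->3, |6|->6, |3|->1
Step 3: Attach original signs; sum ranks with positive sign and with negative sign.
W+ = 6 + 3 + 3 + 6 + 1 = 19
W- = 6 + 8 + 3 = 17
(Check: W+ + W- = 36 should equal n(n+1)/2 = 36.)
Step 4: Test statistic W = min(W+, W-) = 17.
Step 5: Ties in |d|, so use the tie-corrected normal approximation.
        E[W] = n(n+1)/4 = 8*9/4 = 18.
        Tie groups: |d|=5 (t=3), |d|=6 (t=3); sum(t^3 - t) = 48.
        Var[W] = n(n+1)(2n+1)/24 - sum(t^3-t)/48 = 1224/24 - 48/48 = 50.
        z = (W - E[W]) / sqrt(Var[W]) = (17 - 18) / 7.0711 = -0.1414.
        Two-sided p = 2*Phi(z) = 0.887537.
Step 6: alpha = 0.1. fail to reject H0.

W+ = 19, W- = 17, W = min = 17, p = 0.887537, fail to reject H0.


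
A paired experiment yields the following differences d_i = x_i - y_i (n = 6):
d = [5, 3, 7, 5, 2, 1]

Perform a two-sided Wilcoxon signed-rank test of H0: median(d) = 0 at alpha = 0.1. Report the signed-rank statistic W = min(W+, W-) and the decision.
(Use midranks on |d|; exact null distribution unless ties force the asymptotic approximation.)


Step 1: Drop any zero differences (none here) and take |d_i|.
|d| = [5, 3, 7, 5, 2, 1]
Step 2: Midrank |d_i| (ties get averaged ranks).
ranks: |5|->4.5, |3|->3, |7|->6, |5|->4.5, |2|->2, |1|->1
Step 3: Attach original signs; sum ranks with positive sign and with negative sign.
W+ = 4.5 + 3 + 6 + 4.5 + 2 + 1 = 21
W- = 0 = 0
(Check: W+ + W- = 21 should equal n(n+1)/2 = 21.)
Step 4: Test statistic W = min(W+, W-) = 0.
Step 5: Ties in |d|, so use the tie-corrected normal approximation.
        E[W] = n(n+1)/4 = 6*7/4 = 10.5.
        Tie groups: |d|=5 (t=2); sum(t^3 - t) = 6.
        Var[W] = n(n+1)(2n+1)/24 - sum(t^3-t)/48 = 546/24 - 6/48 = 22.625.
        z = (W - E[W]) / sqrt(Var[W]) = (0 - 10.5) / 4.7566 = -2.2075.
        Two-sided p = 2*Phi(z) = 0.027281.
Step 6: alpha = 0.1. reject H0.

W+ = 21, W- = 0, W = min = 0, p = 0.027281, reject H0.


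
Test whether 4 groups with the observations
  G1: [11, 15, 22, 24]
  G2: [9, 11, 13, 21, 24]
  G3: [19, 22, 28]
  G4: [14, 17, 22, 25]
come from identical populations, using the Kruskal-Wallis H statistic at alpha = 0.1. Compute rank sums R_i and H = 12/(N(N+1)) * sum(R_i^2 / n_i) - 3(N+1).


Step 1: Combine all N = 16 observations and assign midranks.
sorted (value, group, rank): (9,G2,1), (11,G1,2.5), (11,G2,2.5), (13,G2,4), (14,G4,5), (15,G1,6), (17,G4,7), (19,G3,8), (21,G2,9), (22,G1,11), (22,G3,11), (22,G4,11), (24,G1,13.5), (24,G2,13.5), (25,G4,15), (28,G3,16)
Step 2: Sum ranks within each group.
R_1 = 33 (n_1 = 4)
R_2 = 30 (n_2 = 5)
R_3 = 35 (n_3 = 3)
R_4 = 38 (n_4 = 4)
Step 3: H = 12/(N(N+1)) * sum(R_i^2/n_i) - 3(N+1)
     = 12/(16*17) * (33^2/4 + 30^2/5 + 35^2/3 + 38^2/4) - 3*17
     = 0.044118 * 1221.58 - 51
     = 2.893382.
Step 4: Ties present; correction factor C = 1 - 36/(16^3 - 16) = 0.991176. Corrected H = 2.893382 / 0.991176 = 2.919139.
Step 5: Under H0, H ~ chi^2(3); p-value = 0.404261.
Step 6: alpha = 0.1. fail to reject H0.

H = 2.9191, df = 3, p = 0.404261, fail to reject H0.


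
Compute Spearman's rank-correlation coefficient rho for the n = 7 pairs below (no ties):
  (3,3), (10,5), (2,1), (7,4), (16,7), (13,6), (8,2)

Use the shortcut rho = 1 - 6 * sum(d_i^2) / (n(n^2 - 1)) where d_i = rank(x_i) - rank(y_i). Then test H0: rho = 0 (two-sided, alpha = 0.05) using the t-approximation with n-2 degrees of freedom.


Step 1: Rank x and y separately (midranks; no ties here).
rank(x): 3->2, 10->5, 2->1, 7->3, 16->7, 13->6, 8->4
rank(y): 3->3, 5->5, 1->1, 4->4, 7->7, 6->6, 2->2
Step 2: d_i = R_x(i) - R_y(i); compute d_i^2.
  (2-3)^2=1, (5-5)^2=0, (1-1)^2=0, (3-4)^2=1, (7-7)^2=0, (6-6)^2=0, (4-2)^2=4
sum(d^2) = 6.
Step 3: rho = 1 - 6*6 / (7*(7^2 - 1)) = 1 - 36/336 = 0.892857.
Step 4: Under H0, t = rho * sqrt((n-2)/(1-rho^2)) = 4.4333 ~ t(5).
Step 5: Two-sided p-value from the t-distribution with 5 df = 0.006807.
Step 6: alpha = 0.05. reject H0.

rho = 0.8929, p = 0.006807, reject H0 at alpha = 0.05.


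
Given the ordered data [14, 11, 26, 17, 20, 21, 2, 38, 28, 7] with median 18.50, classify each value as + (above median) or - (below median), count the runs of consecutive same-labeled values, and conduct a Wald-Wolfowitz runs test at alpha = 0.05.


Step 1: Compute median = 18.50; label A = above, B = below.
Labels in order: BBABAABAAB  (n_A = 5, n_B = 5)
Step 2: Count runs R = 7.
Step 3: Under H0 (random ordering), E[R] = 2*n_A*n_B/(n_A+n_B) + 1 = 2*5*5/10 + 1 = 6.0000.
        Var[R] = 2*n_A*n_B*(2*n_A*n_B - n_A - n_B) / ((n_A+n_B)^2 * (n_A+n_B-1)) = 2000/900 = 2.2222.
        SD[R] = 1.4907.
Step 4: Continuity-corrected z = (R - 0.5 - E[R]) / SD[R] = (7 - 0.5 - 6.0000) / 1.4907 = 0.3354.
Step 5: Two-sided p-value via normal approximation = 2*(1 - Phi(|z|)) = 0.737316.
Step 6: alpha = 0.05. fail to reject H0.

R = 7, z = 0.3354, p = 0.737316, fail to reject H0.


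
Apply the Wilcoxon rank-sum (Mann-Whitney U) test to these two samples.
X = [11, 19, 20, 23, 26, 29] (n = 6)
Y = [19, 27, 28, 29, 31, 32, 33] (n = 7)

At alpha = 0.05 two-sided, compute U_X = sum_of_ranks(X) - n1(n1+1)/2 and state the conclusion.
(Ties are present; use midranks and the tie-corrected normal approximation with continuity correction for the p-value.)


Step 1: Combine and sort all 13 observations; assign midranks.
sorted (value, group): (11,X), (19,X), (19,Y), (20,X), (23,X), (26,X), (27,Y), (28,Y), (29,X), (29,Y), (31,Y), (32,Y), (33,Y)
ranks: 11->1, 19->2.5, 19->2.5, 20->4, 23->5, 26->6, 27->7, 28->8, 29->9.5, 29->9.5, 31->11, 32->12, 33->13
Step 2: Rank sum for X: R1 = 1 + 2.5 + 4 + 5 + 6 + 9.5 = 28.
Step 3: U_X = R1 - n1(n1+1)/2 = 28 - 6*7/2 = 28 - 21 = 7.
       U_Y = n1*n2 - U_X = 42 - 7 = 35.
Step 4: Ties are present, so use the tie-corrected normal approximation (with continuity correction) for the p-value.
Step 5: p-value = 0.053126; compare to alpha = 0.05. fail to reject H0.

U_X = 7, p = 0.053126, fail to reject H0 at alpha = 0.05.


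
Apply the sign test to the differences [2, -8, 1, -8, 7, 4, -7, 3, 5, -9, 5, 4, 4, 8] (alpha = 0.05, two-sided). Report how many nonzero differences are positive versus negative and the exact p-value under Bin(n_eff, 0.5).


Step 1: Discard zero differences. Original n = 14; n_eff = number of nonzero differences = 14.
Nonzero differences (with sign): +2, -8, +1, -8, +7, +4, -7, +3, +5, -9, +5, +4, +4, +8
Step 2: Count signs: positive = 10, negative = 4.
Step 3: Under H0: P(positive) = 0.5, so the number of positives S ~ Bin(14, 0.5).
Step 4: Two-sided exact p-value = sum of Bin(14,0.5) probabilities at or below the observed probability = 0.179565.
Step 5: alpha = 0.05. fail to reject H0.

n_eff = 14, pos = 10, neg = 4, p = 0.179565, fail to reject H0.


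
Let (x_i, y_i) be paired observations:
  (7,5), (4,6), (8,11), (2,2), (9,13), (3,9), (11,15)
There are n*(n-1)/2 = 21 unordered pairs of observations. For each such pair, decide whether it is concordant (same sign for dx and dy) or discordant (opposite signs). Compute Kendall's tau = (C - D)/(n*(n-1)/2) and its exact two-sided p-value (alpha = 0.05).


Step 1: Enumerate the 21 unordered pairs (i,j) with i<j and classify each by sign(x_j-x_i) * sign(y_j-y_i).
  (1,2):dx=-3,dy=+1->D; (1,3):dx=+1,dy=+6->C; (1,4):dx=-5,dy=-3->C; (1,5):dx=+2,dy=+8->C
  (1,6):dx=-4,dy=+4->D; (1,7):dx=+4,dy=+10->C; (2,3):dx=+4,dy=+5->C; (2,4):dx=-2,dy=-4->C
  (2,5):dx=+5,dy=+7->C; (2,6):dx=-1,dy=+3->D; (2,7):dx=+7,dy=+9->C; (3,4):dx=-6,dy=-9->C
  (3,5):dx=+1,dy=+2->C; (3,6):dx=-5,dy=-2->C; (3,7):dx=+3,dy=+4->C; (4,5):dx=+7,dy=+11->C
  (4,6):dx=+1,dy=+7->C; (4,7):dx=+9,dy=+13->C; (5,6):dx=-6,dy=-4->C; (5,7):dx=+2,dy=+2->C
  (6,7):dx=+8,dy=+6->C
Step 2: C = 18, D = 3, total pairs = 21.
Step 3: tau = (C - D)/(n(n-1)/2) = (18 - 3)/21 = 0.714286.
Step 4: Exact two-sided p-value (enumerate n! = 5040 permutations of y under H0): p = 0.030159.
Step 5: alpha = 0.05. reject H0.

tau_b = 0.7143 (C=18, D=3), p = 0.030159, reject H0.


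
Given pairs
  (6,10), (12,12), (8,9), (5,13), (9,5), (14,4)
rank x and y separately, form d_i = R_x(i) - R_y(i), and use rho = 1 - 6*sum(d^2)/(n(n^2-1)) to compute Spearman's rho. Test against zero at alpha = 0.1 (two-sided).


Step 1: Rank x and y separately (midranks; no ties here).
rank(x): 6->2, 12->5, 8->3, 5->1, 9->4, 14->6
rank(y): 10->4, 12->5, 9->3, 13->6, 5->2, 4->1
Step 2: d_i = R_x(i) - R_y(i); compute d_i^2.
  (2-4)^2=4, (5-5)^2=0, (3-3)^2=0, (1-6)^2=25, (4-2)^2=4, (6-1)^2=25
sum(d^2) = 58.
Step 3: rho = 1 - 6*58 / (6*(6^2 - 1)) = 1 - 348/210 = -0.657143.
Step 4: Under H0, t = rho * sqrt((n-2)/(1-rho^2)) = -1.7436 ~ t(4).
Step 5: Two-sided p-value from the t-distribution with 4 df = 0.156175.
Step 6: alpha = 0.1. fail to reject H0.

rho = -0.6571, p = 0.156175, fail to reject H0 at alpha = 0.1.


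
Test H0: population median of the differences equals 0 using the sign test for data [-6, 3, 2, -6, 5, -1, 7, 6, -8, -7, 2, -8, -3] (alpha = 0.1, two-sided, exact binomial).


Step 1: Discard zero differences. Original n = 13; n_eff = number of nonzero differences = 13.
Nonzero differences (with sign): -6, +3, +2, -6, +5, -1, +7, +6, -8, -7, +2, -8, -3
Step 2: Count signs: positive = 6, negative = 7.
Step 3: Under H0: P(positive) = 0.5, so the number of positives S ~ Bin(13, 0.5).
Step 4: Two-sided exact p-value = sum of Bin(13,0.5) probabilities at or below the observed probability = 1.000000.
Step 5: alpha = 0.1. fail to reject H0.

n_eff = 13, pos = 6, neg = 7, p = 1.000000, fail to reject H0.


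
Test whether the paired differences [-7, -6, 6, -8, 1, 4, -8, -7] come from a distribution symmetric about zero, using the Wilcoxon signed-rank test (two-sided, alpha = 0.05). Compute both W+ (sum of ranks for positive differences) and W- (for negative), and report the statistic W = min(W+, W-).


Step 1: Drop any zero differences (none here) and take |d_i|.
|d| = [7, 6, 6, 8, 1, 4, 8, 7]
Step 2: Midrank |d_i| (ties get averaged ranks).
ranks: |7|->5.5, |6|->3.5, |6|->3.5, |8|->7.5, |1|->1, |4|->2, |8|->7.5, |7|->5.5
Step 3: Attach original signs; sum ranks with positive sign and with negative sign.
W+ = 3.5 + 1 + 2 = 6.5
W- = 5.5 + 3.5 + 7.5 + 7.5 + 5.5 = 29.5
(Check: W+ + W- = 36 should equal n(n+1)/2 = 36.)
Step 4: Test statistic W = min(W+, W-) = 6.5.
Step 5: Ties in |d|, so use the tie-corrected normal approximation.
        E[W] = n(n+1)/4 = 8*9/4 = 18.
        Tie groups: |d|=6 (t=2), |d|=7 (t=2), |d|=8 (t=2); sum(t^3 - t) = 18.
        Var[W] = n(n+1)(2n+1)/24 - sum(t^3-t)/48 = 1224/24 - 18/48 = 50.625.
        z = (W - E[W]) / sqrt(Var[W]) = (6.5 - 18) / 7.1151 = -1.6163.
        Two-sided p = 2*Phi(z) = 0.106035.
Step 6: alpha = 0.05. fail to reject H0.

W+ = 6.5, W- = 29.5, W = min = 6.5, p = 0.106035, fail to reject H0.


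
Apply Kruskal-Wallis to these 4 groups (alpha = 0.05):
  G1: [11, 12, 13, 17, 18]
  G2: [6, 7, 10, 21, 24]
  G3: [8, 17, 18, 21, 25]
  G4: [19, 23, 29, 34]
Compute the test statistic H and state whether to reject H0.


Step 1: Combine all N = 19 observations and assign midranks.
sorted (value, group, rank): (6,G2,1), (7,G2,2), (8,G3,3), (10,G2,4), (11,G1,5), (12,G1,6), (13,G1,7), (17,G1,8.5), (17,G3,8.5), (18,G1,10.5), (18,G3,10.5), (19,G4,12), (21,G2,13.5), (21,G3,13.5), (23,G4,15), (24,G2,16), (25,G3,17), (29,G4,18), (34,G4,19)
Step 2: Sum ranks within each group.
R_1 = 37 (n_1 = 5)
R_2 = 36.5 (n_2 = 5)
R_3 = 52.5 (n_3 = 5)
R_4 = 64 (n_4 = 4)
Step 3: H = 12/(N(N+1)) * sum(R_i^2/n_i) - 3(N+1)
     = 12/(19*20) * (37^2/5 + 36.5^2/5 + 52.5^2/5 + 64^2/4) - 3*20
     = 0.031579 * 2115.5 - 60
     = 6.805263.
Step 4: Ties present; correction factor C = 1 - 18/(19^3 - 19) = 0.997368. Corrected H = 6.805263 / 0.997368 = 6.823219.
Step 5: Under H0, H ~ chi^2(3); p-value = 0.077751.
Step 6: alpha = 0.05. fail to reject H0.

H = 6.8232, df = 3, p = 0.077751, fail to reject H0.


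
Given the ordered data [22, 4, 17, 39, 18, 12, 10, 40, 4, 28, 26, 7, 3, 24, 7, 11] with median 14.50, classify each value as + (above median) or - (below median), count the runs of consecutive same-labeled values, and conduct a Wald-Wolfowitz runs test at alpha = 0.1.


Step 1: Compute median = 14.50; label A = above, B = below.
Labels in order: ABAAABBABAABBABB  (n_A = 8, n_B = 8)
Step 2: Count runs R = 10.
Step 3: Under H0 (random ordering), E[R] = 2*n_A*n_B/(n_A+n_B) + 1 = 2*8*8/16 + 1 = 9.0000.
        Var[R] = 2*n_A*n_B*(2*n_A*n_B - n_A - n_B) / ((n_A+n_B)^2 * (n_A+n_B-1)) = 14336/3840 = 3.7333.
        SD[R] = 1.9322.
Step 4: Continuity-corrected z = (R - 0.5 - E[R]) / SD[R] = (10 - 0.5 - 9.0000) / 1.9322 = 0.2588.
Step 5: Two-sided p-value via normal approximation = 2*(1 - Phi(|z|)) = 0.795809.
Step 6: alpha = 0.1. fail to reject H0.

R = 10, z = 0.2588, p = 0.795809, fail to reject H0.


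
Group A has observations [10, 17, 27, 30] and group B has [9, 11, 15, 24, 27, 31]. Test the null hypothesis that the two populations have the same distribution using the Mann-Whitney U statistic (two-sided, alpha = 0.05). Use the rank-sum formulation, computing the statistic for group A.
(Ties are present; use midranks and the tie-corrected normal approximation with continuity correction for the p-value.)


Step 1: Combine and sort all 10 observations; assign midranks.
sorted (value, group): (9,Y), (10,X), (11,Y), (15,Y), (17,X), (24,Y), (27,X), (27,Y), (30,X), (31,Y)
ranks: 9->1, 10->2, 11->3, 15->4, 17->5, 24->6, 27->7.5, 27->7.5, 30->9, 31->10
Step 2: Rank sum for X: R1 = 2 + 5 + 7.5 + 9 = 23.5.
Step 3: U_X = R1 - n1(n1+1)/2 = 23.5 - 4*5/2 = 23.5 - 10 = 13.5.
       U_Y = n1*n2 - U_X = 24 - 13.5 = 10.5.
Step 4: Ties are present, so use the tie-corrected normal approximation (with continuity correction) for the p-value.
Step 5: p-value = 0.830664; compare to alpha = 0.05. fail to reject H0.

U_X = 13.5, p = 0.830664, fail to reject H0 at alpha = 0.05.


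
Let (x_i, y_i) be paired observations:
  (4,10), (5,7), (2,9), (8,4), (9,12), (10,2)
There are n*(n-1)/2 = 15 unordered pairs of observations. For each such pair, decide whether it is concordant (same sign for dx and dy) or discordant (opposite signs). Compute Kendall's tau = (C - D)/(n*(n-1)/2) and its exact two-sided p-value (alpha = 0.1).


Step 1: Enumerate the 15 unordered pairs (i,j) with i<j and classify each by sign(x_j-x_i) * sign(y_j-y_i).
  (1,2):dx=+1,dy=-3->D; (1,3):dx=-2,dy=-1->C; (1,4):dx=+4,dy=-6->D; (1,5):dx=+5,dy=+2->C
  (1,6):dx=+6,dy=-8->D; (2,3):dx=-3,dy=+2->D; (2,4):dx=+3,dy=-3->D; (2,5):dx=+4,dy=+5->C
  (2,6):dx=+5,dy=-5->D; (3,4):dx=+6,dy=-5->D; (3,5):dx=+7,dy=+3->C; (3,6):dx=+8,dy=-7->D
  (4,5):dx=+1,dy=+8->C; (4,6):dx=+2,dy=-2->D; (5,6):dx=+1,dy=-10->D
Step 2: C = 5, D = 10, total pairs = 15.
Step 3: tau = (C - D)/(n(n-1)/2) = (5 - 10)/15 = -0.333333.
Step 4: Exact two-sided p-value (enumerate n! = 720 permutations of y under H0): p = 0.469444.
Step 5: alpha = 0.1. fail to reject H0.

tau_b = -0.3333 (C=5, D=10), p = 0.469444, fail to reject H0.


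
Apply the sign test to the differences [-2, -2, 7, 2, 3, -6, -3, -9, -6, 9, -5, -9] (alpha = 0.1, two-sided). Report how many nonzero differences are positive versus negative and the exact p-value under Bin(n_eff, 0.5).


Step 1: Discard zero differences. Original n = 12; n_eff = number of nonzero differences = 12.
Nonzero differences (with sign): -2, -2, +7, +2, +3, -6, -3, -9, -6, +9, -5, -9
Step 2: Count signs: positive = 4, negative = 8.
Step 3: Under H0: P(positive) = 0.5, so the number of positives S ~ Bin(12, 0.5).
Step 4: Two-sided exact p-value = sum of Bin(12,0.5) probabilities at or below the observed probability = 0.387695.
Step 5: alpha = 0.1. fail to reject H0.

n_eff = 12, pos = 4, neg = 8, p = 0.387695, fail to reject H0.


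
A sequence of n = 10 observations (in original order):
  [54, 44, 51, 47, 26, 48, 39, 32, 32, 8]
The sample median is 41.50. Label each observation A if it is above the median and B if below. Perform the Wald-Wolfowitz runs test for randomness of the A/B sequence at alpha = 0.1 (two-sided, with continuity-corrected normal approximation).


Step 1: Compute median = 41.50; label A = above, B = below.
Labels in order: AAAABABBBB  (n_A = 5, n_B = 5)
Step 2: Count runs R = 4.
Step 3: Under H0 (random ordering), E[R] = 2*n_A*n_B/(n_A+n_B) + 1 = 2*5*5/10 + 1 = 6.0000.
        Var[R] = 2*n_A*n_B*(2*n_A*n_B - n_A - n_B) / ((n_A+n_B)^2 * (n_A+n_B-1)) = 2000/900 = 2.2222.
        SD[R] = 1.4907.
Step 4: Continuity-corrected z = (R + 0.5 - E[R]) / SD[R] = (4 + 0.5 - 6.0000) / 1.4907 = -1.0062.
Step 5: Two-sided p-value via normal approximation = 2*(1 - Phi(|z|)) = 0.314305.
Step 6: alpha = 0.1. fail to reject H0.

R = 4, z = -1.0062, p = 0.314305, fail to reject H0.


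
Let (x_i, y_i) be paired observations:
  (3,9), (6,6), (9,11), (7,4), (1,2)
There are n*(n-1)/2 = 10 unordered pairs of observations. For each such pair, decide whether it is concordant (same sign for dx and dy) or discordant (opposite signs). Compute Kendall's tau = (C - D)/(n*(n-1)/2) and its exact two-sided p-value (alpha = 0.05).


Step 1: Enumerate the 10 unordered pairs (i,j) with i<j and classify each by sign(x_j-x_i) * sign(y_j-y_i).
  (1,2):dx=+3,dy=-3->D; (1,3):dx=+6,dy=+2->C; (1,4):dx=+4,dy=-5->D; (1,5):dx=-2,dy=-7->C
  (2,3):dx=+3,dy=+5->C; (2,4):dx=+1,dy=-2->D; (2,5):dx=-5,dy=-4->C; (3,4):dx=-2,dy=-7->C
  (3,5):dx=-8,dy=-9->C; (4,5):dx=-6,dy=-2->C
Step 2: C = 7, D = 3, total pairs = 10.
Step 3: tau = (C - D)/(n(n-1)/2) = (7 - 3)/10 = 0.400000.
Step 4: Exact two-sided p-value (enumerate n! = 120 permutations of y under H0): p = 0.483333.
Step 5: alpha = 0.05. fail to reject H0.

tau_b = 0.4000 (C=7, D=3), p = 0.483333, fail to reject H0.


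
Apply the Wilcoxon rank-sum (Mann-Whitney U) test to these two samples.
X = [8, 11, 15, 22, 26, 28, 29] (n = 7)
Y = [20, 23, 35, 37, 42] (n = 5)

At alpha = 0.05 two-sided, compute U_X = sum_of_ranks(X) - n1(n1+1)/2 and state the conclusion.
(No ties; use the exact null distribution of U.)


Step 1: Combine and sort all 12 observations; assign midranks.
sorted (value, group): (8,X), (11,X), (15,X), (20,Y), (22,X), (23,Y), (26,X), (28,X), (29,X), (35,Y), (37,Y), (42,Y)
ranks: 8->1, 11->2, 15->3, 20->4, 22->5, 23->6, 26->7, 28->8, 29->9, 35->10, 37->11, 42->12
Step 2: Rank sum for X: R1 = 1 + 2 + 3 + 5 + 7 + 8 + 9 = 35.
Step 3: U_X = R1 - n1(n1+1)/2 = 35 - 7*8/2 = 35 - 28 = 7.
       U_Y = n1*n2 - U_X = 35 - 7 = 28.
Step 4: No ties, so the exact null distribution of U (based on enumerating the C(12,7) = 792 equally likely rank assignments) gives the two-sided p-value.
Step 5: p-value = 0.106061; compare to alpha = 0.05. fail to reject H0.

U_X = 7, p = 0.106061, fail to reject H0 at alpha = 0.05.


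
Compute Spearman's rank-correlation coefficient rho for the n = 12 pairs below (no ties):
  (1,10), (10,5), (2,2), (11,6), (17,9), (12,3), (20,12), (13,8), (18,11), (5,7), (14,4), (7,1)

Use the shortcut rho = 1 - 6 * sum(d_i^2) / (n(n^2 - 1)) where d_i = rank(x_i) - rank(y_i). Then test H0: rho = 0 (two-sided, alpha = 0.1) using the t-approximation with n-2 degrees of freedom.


Step 1: Rank x and y separately (midranks; no ties here).
rank(x): 1->1, 10->5, 2->2, 11->6, 17->10, 12->7, 20->12, 13->8, 18->11, 5->3, 14->9, 7->4
rank(y): 10->10, 5->5, 2->2, 6->6, 9->9, 3->3, 12->12, 8->8, 11->11, 7->7, 4->4, 1->1
Step 2: d_i = R_x(i) - R_y(i); compute d_i^2.
  (1-10)^2=81, (5-5)^2=0, (2-2)^2=0, (6-6)^2=0, (10-9)^2=1, (7-3)^2=16, (12-12)^2=0, (8-8)^2=0, (11-11)^2=0, (3-7)^2=16, (9-4)^2=25, (4-1)^2=9
sum(d^2) = 148.
Step 3: rho = 1 - 6*148 / (12*(12^2 - 1)) = 1 - 888/1716 = 0.482517.
Step 4: Under H0, t = rho * sqrt((n-2)/(1-rho^2)) = 1.7421 ~ t(10).
Step 5: Two-sided p-value from the t-distribution with 10 df = 0.112109.
Step 6: alpha = 0.1. fail to reject H0.

rho = 0.4825, p = 0.112109, fail to reject H0 at alpha = 0.1.


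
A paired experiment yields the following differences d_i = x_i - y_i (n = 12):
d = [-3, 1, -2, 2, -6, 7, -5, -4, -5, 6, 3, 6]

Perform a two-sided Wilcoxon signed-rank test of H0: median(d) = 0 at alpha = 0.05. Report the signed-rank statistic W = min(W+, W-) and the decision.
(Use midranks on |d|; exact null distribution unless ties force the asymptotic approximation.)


Step 1: Drop any zero differences (none here) and take |d_i|.
|d| = [3, 1, 2, 2, 6, 7, 5, 4, 5, 6, 3, 6]
Step 2: Midrank |d_i| (ties get averaged ranks).
ranks: |3|->4.5, |1|->1, |2|->2.5, |2|->2.5, |6|->10, |7|->12, |5|->7.5, |4|->6, |5|->7.5, |6|->10, |3|->4.5, |6|->10
Step 3: Attach original signs; sum ranks with positive sign and with negative sign.
W+ = 1 + 2.5 + 12 + 10 + 4.5 + 10 = 40
W- = 4.5 + 2.5 + 10 + 7.5 + 6 + 7.5 = 38
(Check: W+ + W- = 78 should equal n(n+1)/2 = 78.)
Step 4: Test statistic W = min(W+, W-) = 38.
Step 5: Ties in |d|, so use the tie-corrected normal approximation.
        E[W] = n(n+1)/4 = 12*13/4 = 39.
        Tie groups: |d|=2 (t=2), |d|=3 (t=2), |d|=5 (t=2), |d|=6 (t=3); sum(t^3 - t) = 42.
        Var[W] = n(n+1)(2n+1)/24 - sum(t^3-t)/48 = 3900/24 - 42/48 = 161.625.
        z = (W - E[W]) / sqrt(Var[W]) = (38 - 39) / 12.7132 = -0.0787.
        Two-sided p = 2*Phi(z) = 0.937304.
Step 6: alpha = 0.05. fail to reject H0.

W+ = 40, W- = 38, W = min = 38, p = 0.937304, fail to reject H0.


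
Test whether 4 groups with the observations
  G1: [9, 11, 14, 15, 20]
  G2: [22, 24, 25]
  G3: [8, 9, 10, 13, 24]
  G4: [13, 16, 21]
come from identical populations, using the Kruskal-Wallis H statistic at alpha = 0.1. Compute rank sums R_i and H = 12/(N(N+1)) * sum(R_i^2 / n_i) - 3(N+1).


Step 1: Combine all N = 16 observations and assign midranks.
sorted (value, group, rank): (8,G3,1), (9,G1,2.5), (9,G3,2.5), (10,G3,4), (11,G1,5), (13,G3,6.5), (13,G4,6.5), (14,G1,8), (15,G1,9), (16,G4,10), (20,G1,11), (21,G4,12), (22,G2,13), (24,G2,14.5), (24,G3,14.5), (25,G2,16)
Step 2: Sum ranks within each group.
R_1 = 35.5 (n_1 = 5)
R_2 = 43.5 (n_2 = 3)
R_3 = 28.5 (n_3 = 5)
R_4 = 28.5 (n_4 = 3)
Step 3: H = 12/(N(N+1)) * sum(R_i^2/n_i) - 3(N+1)
     = 12/(16*17) * (35.5^2/5 + 43.5^2/3 + 28.5^2/5 + 28.5^2/3) - 3*17
     = 0.044118 * 1316 - 51
     = 7.058824.
Step 4: Ties present; correction factor C = 1 - 18/(16^3 - 16) = 0.995588. Corrected H = 7.058824 / 0.995588 = 7.090103.
Step 5: Under H0, H ~ chi^2(3); p-value = 0.069081.
Step 6: alpha = 0.1. reject H0.

H = 7.0901, df = 3, p = 0.069081, reject H0.


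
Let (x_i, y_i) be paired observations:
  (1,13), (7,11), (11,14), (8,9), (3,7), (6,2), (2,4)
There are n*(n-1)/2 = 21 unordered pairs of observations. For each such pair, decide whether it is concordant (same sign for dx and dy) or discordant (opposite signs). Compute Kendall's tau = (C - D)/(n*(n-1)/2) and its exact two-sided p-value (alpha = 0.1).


Step 1: Enumerate the 21 unordered pairs (i,j) with i<j and classify each by sign(x_j-x_i) * sign(y_j-y_i).
  (1,2):dx=+6,dy=-2->D; (1,3):dx=+10,dy=+1->C; (1,4):dx=+7,dy=-4->D; (1,5):dx=+2,dy=-6->D
  (1,6):dx=+5,dy=-11->D; (1,7):dx=+1,dy=-9->D; (2,3):dx=+4,dy=+3->C; (2,4):dx=+1,dy=-2->D
  (2,5):dx=-4,dy=-4->C; (2,6):dx=-1,dy=-9->C; (2,7):dx=-5,dy=-7->C; (3,4):dx=-3,dy=-5->C
  (3,5):dx=-8,dy=-7->C; (3,6):dx=-5,dy=-12->C; (3,7):dx=-9,dy=-10->C; (4,5):dx=-5,dy=-2->C
  (4,6):dx=-2,dy=-7->C; (4,7):dx=-6,dy=-5->C; (5,6):dx=+3,dy=-5->D; (5,7):dx=-1,dy=-3->C
  (6,7):dx=-4,dy=+2->D
Step 2: C = 13, D = 8, total pairs = 21.
Step 3: tau = (C - D)/(n(n-1)/2) = (13 - 8)/21 = 0.238095.
Step 4: Exact two-sided p-value (enumerate n! = 5040 permutations of y under H0): p = 0.561905.
Step 5: alpha = 0.1. fail to reject H0.

tau_b = 0.2381 (C=13, D=8), p = 0.561905, fail to reject H0.


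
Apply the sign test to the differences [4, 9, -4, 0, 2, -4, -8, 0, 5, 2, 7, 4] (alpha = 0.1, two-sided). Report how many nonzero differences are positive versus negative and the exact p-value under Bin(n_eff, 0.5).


Step 1: Discard zero differences. Original n = 12; n_eff = number of nonzero differences = 10.
Nonzero differences (with sign): +4, +9, -4, +2, -4, -8, +5, +2, +7, +4
Step 2: Count signs: positive = 7, negative = 3.
Step 3: Under H0: P(positive) = 0.5, so the number of positives S ~ Bin(10, 0.5).
Step 4: Two-sided exact p-value = sum of Bin(10,0.5) probabilities at or below the observed probability = 0.343750.
Step 5: alpha = 0.1. fail to reject H0.

n_eff = 10, pos = 7, neg = 3, p = 0.343750, fail to reject H0.


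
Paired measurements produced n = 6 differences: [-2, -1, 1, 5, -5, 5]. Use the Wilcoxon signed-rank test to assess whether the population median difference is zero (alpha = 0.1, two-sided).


Step 1: Drop any zero differences (none here) and take |d_i|.
|d| = [2, 1, 1, 5, 5, 5]
Step 2: Midrank |d_i| (ties get averaged ranks).
ranks: |2|->3, |1|->1.5, |1|->1.5, |5|->5, |5|->5, |5|->5
Step 3: Attach original signs; sum ranks with positive sign and with negative sign.
W+ = 1.5 + 5 + 5 = 11.5
W- = 3 + 1.5 + 5 = 9.5
(Check: W+ + W- = 21 should equal n(n+1)/2 = 21.)
Step 4: Test statistic W = min(W+, W-) = 9.5.
Step 5: Ties in |d|, so use the tie-corrected normal approximation.
        E[W] = n(n+1)/4 = 6*7/4 = 10.5.
        Tie groups: |d|=1 (t=2), |d|=5 (t=3); sum(t^3 - t) = 30.
        Var[W] = n(n+1)(2n+1)/24 - sum(t^3-t)/48 = 546/24 - 30/48 = 22.125.
        z = (W - E[W]) / sqrt(Var[W]) = (9.5 - 10.5) / 4.7037 = -0.2126.
        Two-sided p = 2*Phi(z) = 0.831641.
Step 6: alpha = 0.1. fail to reject H0.

W+ = 11.5, W- = 9.5, W = min = 9.5, p = 0.831641, fail to reject H0.


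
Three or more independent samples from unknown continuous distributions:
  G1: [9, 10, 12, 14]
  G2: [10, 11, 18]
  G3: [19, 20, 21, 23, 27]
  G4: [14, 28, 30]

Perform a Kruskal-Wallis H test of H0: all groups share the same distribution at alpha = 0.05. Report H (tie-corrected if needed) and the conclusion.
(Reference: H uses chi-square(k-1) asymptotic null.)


Step 1: Combine all N = 15 observations and assign midranks.
sorted (value, group, rank): (9,G1,1), (10,G1,2.5), (10,G2,2.5), (11,G2,4), (12,G1,5), (14,G1,6.5), (14,G4,6.5), (18,G2,8), (19,G3,9), (20,G3,10), (21,G3,11), (23,G3,12), (27,G3,13), (28,G4,14), (30,G4,15)
Step 2: Sum ranks within each group.
R_1 = 15 (n_1 = 4)
R_2 = 14.5 (n_2 = 3)
R_3 = 55 (n_3 = 5)
R_4 = 35.5 (n_4 = 3)
Step 3: H = 12/(N(N+1)) * sum(R_i^2/n_i) - 3(N+1)
     = 12/(15*16) * (15^2/4 + 14.5^2/3 + 55^2/5 + 35.5^2/3) - 3*16
     = 0.050000 * 1151.42 - 48
     = 9.570833.
Step 4: Ties present; correction factor C = 1 - 12/(15^3 - 15) = 0.996429. Corrected H = 9.570833 / 0.996429 = 9.605137.
Step 5: Under H0, H ~ chi^2(3); p-value = 0.022239.
Step 6: alpha = 0.05. reject H0.

H = 9.6051, df = 3, p = 0.022239, reject H0.


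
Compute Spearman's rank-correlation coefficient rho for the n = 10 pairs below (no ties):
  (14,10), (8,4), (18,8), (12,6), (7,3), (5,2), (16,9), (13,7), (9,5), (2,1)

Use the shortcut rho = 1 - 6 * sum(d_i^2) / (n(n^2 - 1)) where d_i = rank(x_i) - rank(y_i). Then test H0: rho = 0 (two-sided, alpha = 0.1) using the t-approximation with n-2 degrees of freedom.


Step 1: Rank x and y separately (midranks; no ties here).
rank(x): 14->8, 8->4, 18->10, 12->6, 7->3, 5->2, 16->9, 13->7, 9->5, 2->1
rank(y): 10->10, 4->4, 8->8, 6->6, 3->3, 2->2, 9->9, 7->7, 5->5, 1->1
Step 2: d_i = R_x(i) - R_y(i); compute d_i^2.
  (8-10)^2=4, (4-4)^2=0, (10-8)^2=4, (6-6)^2=0, (3-3)^2=0, (2-2)^2=0, (9-9)^2=0, (7-7)^2=0, (5-5)^2=0, (1-1)^2=0
sum(d^2) = 8.
Step 3: rho = 1 - 6*8 / (10*(10^2 - 1)) = 1 - 48/990 = 0.951515.
Step 4: Under H0, t = rho * sqrt((n-2)/(1-rho^2)) = 8.7493 ~ t(8).
Step 5: Two-sided p-value from the t-distribution with 8 df = 0.000023.
Step 6: alpha = 0.1. reject H0.

rho = 0.9515, p = 0.000023, reject H0 at alpha = 0.1.


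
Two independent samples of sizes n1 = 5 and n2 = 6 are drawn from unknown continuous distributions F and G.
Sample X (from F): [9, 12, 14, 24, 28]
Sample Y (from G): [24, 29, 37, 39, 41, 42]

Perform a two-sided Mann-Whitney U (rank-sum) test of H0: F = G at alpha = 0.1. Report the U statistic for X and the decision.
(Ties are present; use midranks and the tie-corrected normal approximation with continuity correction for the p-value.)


Step 1: Combine and sort all 11 observations; assign midranks.
sorted (value, group): (9,X), (12,X), (14,X), (24,X), (24,Y), (28,X), (29,Y), (37,Y), (39,Y), (41,Y), (42,Y)
ranks: 9->1, 12->2, 14->3, 24->4.5, 24->4.5, 28->6, 29->7, 37->8, 39->9, 41->10, 42->11
Step 2: Rank sum for X: R1 = 1 + 2 + 3 + 4.5 + 6 = 16.5.
Step 3: U_X = R1 - n1(n1+1)/2 = 16.5 - 5*6/2 = 16.5 - 15 = 1.5.
       U_Y = n1*n2 - U_X = 30 - 1.5 = 28.5.
Step 4: Ties are present, so use the tie-corrected normal approximation (with continuity correction) for the p-value.
Step 5: p-value = 0.017365; compare to alpha = 0.1. reject H0.

U_X = 1.5, p = 0.017365, reject H0 at alpha = 0.1.


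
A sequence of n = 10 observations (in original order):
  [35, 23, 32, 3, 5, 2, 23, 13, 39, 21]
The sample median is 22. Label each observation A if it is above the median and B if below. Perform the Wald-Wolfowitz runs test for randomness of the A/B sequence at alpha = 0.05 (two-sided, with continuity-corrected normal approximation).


Step 1: Compute median = 22; label A = above, B = below.
Labels in order: AAABBBABAB  (n_A = 5, n_B = 5)
Step 2: Count runs R = 6.
Step 3: Under H0 (random ordering), E[R] = 2*n_A*n_B/(n_A+n_B) + 1 = 2*5*5/10 + 1 = 6.0000.
        Var[R] = 2*n_A*n_B*(2*n_A*n_B - n_A - n_B) / ((n_A+n_B)^2 * (n_A+n_B-1)) = 2000/900 = 2.2222.
        SD[R] = 1.4907.
Step 4: R = E[R], so z = 0 with no continuity correction.
Step 5: Two-sided p-value via normal approximation = 2*(1 - Phi(|z|)) = 1.000000.
Step 6: alpha = 0.05. fail to reject H0.

R = 6, z = 0.0000, p = 1.000000, fail to reject H0.


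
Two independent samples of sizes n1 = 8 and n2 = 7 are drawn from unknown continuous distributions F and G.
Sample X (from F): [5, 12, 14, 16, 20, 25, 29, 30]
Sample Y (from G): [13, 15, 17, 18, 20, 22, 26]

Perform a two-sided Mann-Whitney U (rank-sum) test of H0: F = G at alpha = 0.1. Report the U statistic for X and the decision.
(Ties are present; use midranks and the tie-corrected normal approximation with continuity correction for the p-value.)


Step 1: Combine and sort all 15 observations; assign midranks.
sorted (value, group): (5,X), (12,X), (13,Y), (14,X), (15,Y), (16,X), (17,Y), (18,Y), (20,X), (20,Y), (22,Y), (25,X), (26,Y), (29,X), (30,X)
ranks: 5->1, 12->2, 13->3, 14->4, 15->5, 16->6, 17->7, 18->8, 20->9.5, 20->9.5, 22->11, 25->12, 26->13, 29->14, 30->15
Step 2: Rank sum for X: R1 = 1 + 2 + 4 + 6 + 9.5 + 12 + 14 + 15 = 63.5.
Step 3: U_X = R1 - n1(n1+1)/2 = 63.5 - 8*9/2 = 63.5 - 36 = 27.5.
       U_Y = n1*n2 - U_X = 56 - 27.5 = 28.5.
Step 4: Ties are present, so use the tie-corrected normal approximation (with continuity correction) for the p-value.
Step 5: p-value = 1.000000; compare to alpha = 0.1. fail to reject H0.

U_X = 27.5, p = 1.000000, fail to reject H0 at alpha = 0.1.


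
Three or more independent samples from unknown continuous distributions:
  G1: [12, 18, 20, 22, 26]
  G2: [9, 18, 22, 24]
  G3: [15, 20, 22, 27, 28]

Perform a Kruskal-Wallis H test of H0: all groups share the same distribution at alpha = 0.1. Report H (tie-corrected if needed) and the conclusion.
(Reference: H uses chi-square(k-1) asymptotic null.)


Step 1: Combine all N = 14 observations and assign midranks.
sorted (value, group, rank): (9,G2,1), (12,G1,2), (15,G3,3), (18,G1,4.5), (18,G2,4.5), (20,G1,6.5), (20,G3,6.5), (22,G1,9), (22,G2,9), (22,G3,9), (24,G2,11), (26,G1,12), (27,G3,13), (28,G3,14)
Step 2: Sum ranks within each group.
R_1 = 34 (n_1 = 5)
R_2 = 25.5 (n_2 = 4)
R_3 = 45.5 (n_3 = 5)
Step 3: H = 12/(N(N+1)) * sum(R_i^2/n_i) - 3(N+1)
     = 12/(14*15) * (34^2/5 + 25.5^2/4 + 45.5^2/5) - 3*15
     = 0.057143 * 807.812 - 45
     = 1.160714.
Step 4: Ties present; correction factor C = 1 - 36/(14^3 - 14) = 0.986813. Corrected H = 1.160714 / 0.986813 = 1.176225.
Step 5: Under H0, H ~ chi^2(2); p-value = 0.555375.
Step 6: alpha = 0.1. fail to reject H0.

H = 1.1762, df = 2, p = 0.555375, fail to reject H0.


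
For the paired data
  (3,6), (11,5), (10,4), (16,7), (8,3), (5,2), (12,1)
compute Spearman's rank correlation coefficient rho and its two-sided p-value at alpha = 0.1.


Step 1: Rank x and y separately (midranks; no ties here).
rank(x): 3->1, 11->5, 10->4, 16->7, 8->3, 5->2, 12->6
rank(y): 6->6, 5->5, 4->4, 7->7, 3->3, 2->2, 1->1
Step 2: d_i = R_x(i) - R_y(i); compute d_i^2.
  (1-6)^2=25, (5-5)^2=0, (4-4)^2=0, (7-7)^2=0, (3-3)^2=0, (2-2)^2=0, (6-1)^2=25
sum(d^2) = 50.
Step 3: rho = 1 - 6*50 / (7*(7^2 - 1)) = 1 - 300/336 = 0.107143.
Step 4: Under H0, t = rho * sqrt((n-2)/(1-rho^2)) = 0.2410 ~ t(5).
Step 5: Two-sided p-value from the t-distribution with 5 df = 0.819151.
Step 6: alpha = 0.1. fail to reject H0.

rho = 0.1071, p = 0.819151, fail to reject H0 at alpha = 0.1.


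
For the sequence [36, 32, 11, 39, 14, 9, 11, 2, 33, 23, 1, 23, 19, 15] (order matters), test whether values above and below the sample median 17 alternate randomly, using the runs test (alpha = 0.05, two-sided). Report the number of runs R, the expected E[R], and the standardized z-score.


Step 1: Compute median = 17; label A = above, B = below.
Labels in order: AABABBBBAABAAB  (n_A = 7, n_B = 7)
Step 2: Count runs R = 8.
Step 3: Under H0 (random ordering), E[R] = 2*n_A*n_B/(n_A+n_B) + 1 = 2*7*7/14 + 1 = 8.0000.
        Var[R] = 2*n_A*n_B*(2*n_A*n_B - n_A - n_B) / ((n_A+n_B)^2 * (n_A+n_B-1)) = 8232/2548 = 3.2308.
        SD[R] = 1.7974.
Step 4: R = E[R], so z = 0 with no continuity correction.
Step 5: Two-sided p-value via normal approximation = 2*(1 - Phi(|z|)) = 1.000000.
Step 6: alpha = 0.05. fail to reject H0.

R = 8, z = 0.0000, p = 1.000000, fail to reject H0.


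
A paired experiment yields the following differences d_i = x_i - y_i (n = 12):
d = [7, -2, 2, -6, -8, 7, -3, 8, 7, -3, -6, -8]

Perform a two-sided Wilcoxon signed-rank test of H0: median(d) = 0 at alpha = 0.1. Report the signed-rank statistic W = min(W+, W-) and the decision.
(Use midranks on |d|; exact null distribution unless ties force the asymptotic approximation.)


Step 1: Drop any zero differences (none here) and take |d_i|.
|d| = [7, 2, 2, 6, 8, 7, 3, 8, 7, 3, 6, 8]
Step 2: Midrank |d_i| (ties get averaged ranks).
ranks: |7|->8, |2|->1.5, |2|->1.5, |6|->5.5, |8|->11, |7|->8, |3|->3.5, |8|->11, |7|->8, |3|->3.5, |6|->5.5, |8|->11
Step 3: Attach original signs; sum ranks with positive sign and with negative sign.
W+ = 8 + 1.5 + 8 + 11 + 8 = 36.5
W- = 1.5 + 5.5 + 11 + 3.5 + 3.5 + 5.5 + 11 = 41.5
(Check: W+ + W- = 78 should equal n(n+1)/2 = 78.)
Step 4: Test statistic W = min(W+, W-) = 36.5.
Step 5: Ties in |d|, so use the tie-corrected normal approximation.
        E[W] = n(n+1)/4 = 12*13/4 = 39.
        Tie groups: |d|=2 (t=2), |d|=3 (t=2), |d|=6 (t=2), |d|=7 (t=3), |d|=8 (t=3); sum(t^3 - t) = 66.
        Var[W] = n(n+1)(2n+1)/24 - sum(t^3-t)/48 = 3900/24 - 66/48 = 161.125.
        z = (W - E[W]) / sqrt(Var[W]) = (36.5 - 39) / 12.6935 = -0.1970.
        Two-sided p = 2*Phi(z) = 0.843866.
Step 6: alpha = 0.1. fail to reject H0.

W+ = 36.5, W- = 41.5, W = min = 36.5, p = 0.843866, fail to reject H0.


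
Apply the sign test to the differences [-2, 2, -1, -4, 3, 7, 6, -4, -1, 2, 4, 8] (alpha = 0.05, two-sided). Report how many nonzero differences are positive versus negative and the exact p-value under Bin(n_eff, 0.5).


Step 1: Discard zero differences. Original n = 12; n_eff = number of nonzero differences = 12.
Nonzero differences (with sign): -2, +2, -1, -4, +3, +7, +6, -4, -1, +2, +4, +8
Step 2: Count signs: positive = 7, negative = 5.
Step 3: Under H0: P(positive) = 0.5, so the number of positives S ~ Bin(12, 0.5).
Step 4: Two-sided exact p-value = sum of Bin(12,0.5) probabilities at or below the observed probability = 0.774414.
Step 5: alpha = 0.05. fail to reject H0.

n_eff = 12, pos = 7, neg = 5, p = 0.774414, fail to reject H0.
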